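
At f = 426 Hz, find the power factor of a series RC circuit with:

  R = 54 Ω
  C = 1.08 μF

Step 1 — Angular frequency: ω = 2π·f = 2π·426 = 2677 rad/s.
Step 2 — Component impedances:
  R: Z = R = 54 Ω
  C: Z = 1/(jωC) = -j/(ω·C) = 0 - j345.9 Ω
Step 3 — Series combination: Z_total = R + C = 54 - j345.9 Ω = 350.1∠-81.1° Ω.
Step 4 — Power factor: PF = cos(φ) = Re(Z)/|Z| = 54/350.1 = 0.1542.
Step 5 — Type: Im(Z) = -345.9 ⇒ leading (phase φ = -81.1°).

PF = 0.1542 (leading, φ = -81.1°)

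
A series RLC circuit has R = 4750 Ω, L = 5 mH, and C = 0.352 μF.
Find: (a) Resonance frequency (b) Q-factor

Step 1 — Resonance condition Im(Z)=0 gives ω₀ = 1/√(LC).
Step 2 — ω₀ = 1/√(0.005·3.52e-07) = 2.384e+04 rad/s.
Step 3 — f₀ = ω₀/(2π) = 3794 Hz.
Step 4 — Series Q: Q = ω₀L/R = 2.384e+04·0.005/4750 = 0.02509.

(a) f₀ = 3794 Hz  (b) Q = 0.02509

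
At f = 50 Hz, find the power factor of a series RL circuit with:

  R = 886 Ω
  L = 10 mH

Step 1 — Angular frequency: ω = 2π·f = 2π·50 = 314.2 rad/s.
Step 2 — Component impedances:
  R: Z = R = 886 Ω
  L: Z = jωL = j·314.2·0.01 = 0 + j3.142 Ω
Step 3 — Series combination: Z_total = R + L = 886 + j3.142 Ω = 886∠0.2° Ω.
Step 4 — Power factor: PF = cos(φ) = Re(Z)/|Z| = 886/886 = 1.
Step 5 — Type: Im(Z) = 3.142 ⇒ lagging (phase φ = 0.2°).

PF = 1 (lagging, φ = 0.2°)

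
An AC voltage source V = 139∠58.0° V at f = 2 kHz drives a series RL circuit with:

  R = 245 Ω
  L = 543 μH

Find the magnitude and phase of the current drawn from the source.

Step 1 — Angular frequency: ω = 2π·f = 2π·2000 = 1.257e+04 rad/s.
Step 2 — Component impedances:
  R: Z = R = 245 Ω
  L: Z = jωL = j·1.257e+04·0.000543 = 0 + j6.824 Ω
Step 3 — Series combination: Z_total = R + L = 245 + j6.824 Ω = 245.1∠1.6° Ω.
Step 4 — Source phasor: V = 139∠58.0° V = 73.66 + j117.9 V.
Step 5 — Ohm's law: I = V / Z_total = (73.66 + j117.9) / (245 + j6.824) = 0.3138 + j0.4724 A.
Step 6 — Convert to polar: |I| = 0.5671 A, ∠I = 56.4°.

I = 0.5671∠56.4° A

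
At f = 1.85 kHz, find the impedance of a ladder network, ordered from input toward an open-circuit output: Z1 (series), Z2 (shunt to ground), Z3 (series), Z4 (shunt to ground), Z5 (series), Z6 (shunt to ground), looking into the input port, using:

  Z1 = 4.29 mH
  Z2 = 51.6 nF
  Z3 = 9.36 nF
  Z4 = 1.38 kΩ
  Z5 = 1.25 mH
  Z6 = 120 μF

Step 1 — Angular frequency: ω = 2π·f = 2π·1850 = 1.162e+04 rad/s.
Step 2 — Component impedances:
  Z1: Z = jωL = j·1.162e+04·0.00429 = 0 + j49.87 Ω
  Z2: Z = 1/(jωC) = -j/(ω·C) = 0 - j1667 Ω
  Z3: Z = 1/(jωC) = -j/(ω·C) = 0 - j9191 Ω
  Z4: Z = R = 1380 Ω
  Z5: Z = jωL = j·1.162e+04·0.00125 = 0 + j14.53 Ω
  Z6: Z = 1/(jωC) = -j/(ω·C) = 0 - j0.7169 Ω
Step 3 — Ladder network (open output): work backward from the far end, alternating series and parallel combinations. Z_in = 0.003268 - j1361 Ω = 1361∠-90.0° Ω.

Z = 0.003268 - j1361 Ω = 1361∠-90.0° Ω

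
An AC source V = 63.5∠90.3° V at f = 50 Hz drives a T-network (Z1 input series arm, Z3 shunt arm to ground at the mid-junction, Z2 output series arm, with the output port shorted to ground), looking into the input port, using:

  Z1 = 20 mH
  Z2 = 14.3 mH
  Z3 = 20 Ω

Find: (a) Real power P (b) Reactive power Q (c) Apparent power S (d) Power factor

Step 1 — Angular frequency: ω = 2π·f = 2π·50 = 314.2 rad/s.
Step 2 — Component impedances:
  Z1: Z = jωL = j·314.2·0.02 = 0 + j6.283 Ω
  Z2: Z = jωL = j·314.2·0.0143 = 0 + j4.492 Ω
  Z3: Z = R = 20 Ω
Step 3 — With the output port shorted to ground, the output series arm Z2 runs from the junction to ground; the shunt arm Z3 also runs from the junction to ground. They appear in parallel: Z3 || Z2 = 0.9606 + j4.277 Ω.
Step 4 — Series with input arm Z1: Z_in = Z1 + (Z3 || Z2) = 0.9606 + j10.56 Ω = 10.6∠84.8° Ω.
Step 5 — Source phasor: V = 63.5∠90.3° V = -0.3325 + j63.5 V.
Step 6 — Current: I = V / Z = 5.961 + j0.5738 A = 5.989∠5.5° A.
Step 7 — Complex power: S = V·I* = 34.45 + j378.7 VA.
Step 8 — Real power: P = Re(S) = 34.45 W.
Step 9 — Reactive power: Q = Im(S) = 378.7 VAR.
Step 10 — Apparent power: |S| = 380.3 VA.
Step 11 — Power factor: PF = P/|S| = 0.0906 (lagging).

(a) P = 34.45 W  (b) Q = 378.7 VAR  (c) S = 380.3 VA  (d) PF = 0.0906 (lagging)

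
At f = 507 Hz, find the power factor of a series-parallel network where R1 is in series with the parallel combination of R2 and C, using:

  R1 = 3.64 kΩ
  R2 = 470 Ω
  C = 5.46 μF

Step 1 — Angular frequency: ω = 2π·f = 2π·507 = 3186 rad/s.
Step 2 — Component impedances:
  R1: Z = R = 3640 Ω
  R2: Z = R = 470 Ω
  C: Z = 1/(jωC) = -j/(ω·C) = 0 - j57.49 Ω
Step 3 — Parallel branch: R2 || C = 1/(1/R2 + 1/C) = 6.929 - j56.65 Ω.
Step 4 — Series with R1: Z_total = R1 + (R2 || C) = 3647 - j56.65 Ω = 3647∠-0.9° Ω.
Step 5 — Power factor: PF = cos(φ) = Re(Z)/|Z| = 3646.9/3647.4 = 0.9999.
Step 6 — Type: Im(Z) = -56.65 ⇒ leading (phase φ = -0.9°).

PF = 0.9999 (leading, φ = -0.9°)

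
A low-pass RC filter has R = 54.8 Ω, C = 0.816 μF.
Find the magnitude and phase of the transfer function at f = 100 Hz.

Step 1 — Angular frequency: ω = 2π·100 = 628.3 rad/s.
Step 2 — Transfer function: H(jω) = 1/(1 + jωRC).
Step 3 — Denominator: 1 + jωRC = 1 + j·628.3·54.8·8.16e-07 = 1 + j0.0281.
Step 4 — H = 0.9992 - j0.02807.
Step 5 — Magnitude: |H| = 0.9996 (-0.0 dB); phase: φ = -1.6°.

|H| = 0.9996 (-0.0 dB), φ = -1.6°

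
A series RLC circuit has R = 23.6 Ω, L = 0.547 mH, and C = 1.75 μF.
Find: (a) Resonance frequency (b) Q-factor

Step 1 — Resonance condition Im(Z)=0 gives ω₀ = 1/√(LC).
Step 2 — ω₀ = 1/√(0.000547·1.75e-06) = 3.232e+04 rad/s.
Step 3 — f₀ = ω₀/(2π) = 5144 Hz.
Step 4 — Series Q: Q = ω₀L/R = 3.232e+04·0.000547/23.6 = 0.7491.

(a) f₀ = 5144 Hz  (b) Q = 0.7491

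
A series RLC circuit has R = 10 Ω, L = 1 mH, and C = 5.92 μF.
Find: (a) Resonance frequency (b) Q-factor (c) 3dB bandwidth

Step 1 — Resonance: ω₀ = 1/√(LC) = 1/√(0.001·5.92e-06) = 1.3e+04 rad/s.
Step 2 — f₀ = ω₀/(2π) = 2069 Hz.
Step 3 — Series Q: Q = ω₀L/R = 1.3e+04·0.001/10 = 1.3.
Step 4 — Bandwidth: Δω = ω₀/Q = 1e+04 rad/s; BW = Δω/(2π) = 1592 Hz.

(a) f₀ = 2069 Hz  (b) Q = 1.3  (c) BW = 1592 Hz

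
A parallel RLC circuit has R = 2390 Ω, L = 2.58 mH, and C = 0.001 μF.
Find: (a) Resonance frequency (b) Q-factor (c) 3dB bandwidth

Step 1 — Resonance: ω₀ = 1/√(LC) = 1/√(0.00258·1e-09) = 6.226e+05 rad/s.
Step 2 — f₀ = ω₀/(2π) = 9.909e+04 Hz.
Step 3 — Parallel Q: Q = R/(ω₀L) = 2390/(6.226e+05·0.00258) = 1.488.
Step 4 — Bandwidth: Δω = ω₀/Q = 4.184e+05 rad/s; BW = Δω/(2π) = 6.659e+04 Hz.

(a) f₀ = 9.909e+04 Hz  (b) Q = 1.488  (c) BW = 6.659e+04 Hz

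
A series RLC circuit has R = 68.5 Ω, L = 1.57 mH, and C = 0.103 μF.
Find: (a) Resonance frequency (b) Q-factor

Step 1 — Resonance condition Im(Z)=0 gives ω₀ = 1/√(LC).
Step 2 — ω₀ = 1/√(0.00157·1.03e-07) = 7.864e+04 rad/s.
Step 3 — f₀ = ω₀/(2π) = 1.252e+04 Hz.
Step 4 — Series Q: Q = ω₀L/R = 7.864e+04·0.00157/68.5 = 1.802.

(a) f₀ = 1.252e+04 Hz  (b) Q = 1.802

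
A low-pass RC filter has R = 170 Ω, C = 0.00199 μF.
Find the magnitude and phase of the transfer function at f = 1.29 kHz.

Step 1 — Angular frequency: ω = 2π·1290 = 8105 rad/s.
Step 2 — Transfer function: H(jω) = 1/(1 + jωRC).
Step 3 — Denominator: 1 + jωRC = 1 + j·8105·170·1.99e-09 = 1 + j0.002742.
Step 4 — H = 1 - j0.002742.
Step 5 — Magnitude: |H| = 1 (-0.0 dB); phase: φ = -0.2°.

|H| = 1 (-0.0 dB), φ = -0.2°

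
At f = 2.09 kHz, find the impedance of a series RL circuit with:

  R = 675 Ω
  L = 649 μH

Step 1 — Angular frequency: ω = 2π·f = 2π·2090 = 1.313e+04 rad/s.
Step 2 — Component impedances:
  R: Z = R = 675 Ω
  L: Z = jωL = j·1.313e+04·0.000649 = 0 + j8.523 Ω
Step 3 — Series combination: Z_total = R + L = 675 + j8.523 Ω = 675.1∠0.7° Ω.

Z = 675 + j8.523 Ω = 675.1∠0.7° Ω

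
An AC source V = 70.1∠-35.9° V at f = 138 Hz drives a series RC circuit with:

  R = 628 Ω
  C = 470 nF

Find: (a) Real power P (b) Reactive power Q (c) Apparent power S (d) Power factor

Step 1 — Angular frequency: ω = 2π·f = 2π·138 = 867.1 rad/s.
Step 2 — Component impedances:
  R: Z = R = 628 Ω
  C: Z = 1/(jωC) = -j/(ω·C) = 0 - j2454 Ω
Step 3 — Series combination: Z_total = R + C = 628 - j2454 Ω = 2533∠-75.6° Ω.
Step 4 — Source phasor: V = 70.1∠-35.9° V = 56.78 - j41.1 V.
Step 5 — Current: I = V / Z = 0.02128 + j0.01769 A = 0.02768∠39.7° A.
Step 6 — Complex power: S = V·I* = 0.481 - j1.879 VA.
Step 7 — Real power: P = Re(S) = 0.481 W.
Step 8 — Reactive power: Q = Im(S) = -1.879 VAR.
Step 9 — Apparent power: |S| = 1.94 VA.
Step 10 — Power factor: PF = P/|S| = 0.2479 (leading).

(a) P = 0.481 W  (b) Q = -1.879 VAR  (c) S = 1.94 VA  (d) PF = 0.2479 (leading)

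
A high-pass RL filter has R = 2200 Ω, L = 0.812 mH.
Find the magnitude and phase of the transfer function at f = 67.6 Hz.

Step 1 — Angular frequency: ω = 2π·67.6 = 424.7 rad/s.
Step 2 — Transfer function: H(jω) = jωL/(R + jωL).
Step 3 — Numerator jωL = j·0.3449; denominator R + jωL = 2200 + j0.3449.
Step 4 — H = 2.458e-08 + j0.0001568.
Step 5 — Magnitude: |H| = 0.0001568 (-76.1 dB); phase: φ = 90.0°.

|H| = 0.0001568 (-76.1 dB), φ = 90.0°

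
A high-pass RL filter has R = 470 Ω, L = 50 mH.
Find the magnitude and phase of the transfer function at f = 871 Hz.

Step 1 — Angular frequency: ω = 2π·871 = 5473 rad/s.
Step 2 — Transfer function: H(jω) = jωL/(R + jωL).
Step 3 — Numerator jωL = j·273.6; denominator R + jωL = 470 + j273.6.
Step 4 — H = 0.2531 + j0.4348.
Step 5 — Magnitude: |H| = 0.5031 (-6.0 dB); phase: φ = 59.8°.

|H| = 0.5031 (-6.0 dB), φ = 59.8°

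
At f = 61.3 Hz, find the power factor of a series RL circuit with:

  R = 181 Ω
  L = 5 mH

Step 1 — Angular frequency: ω = 2π·f = 2π·61.3 = 385.2 rad/s.
Step 2 — Component impedances:
  R: Z = R = 181 Ω
  L: Z = jωL = j·385.2·0.005 = 0 + j1.926 Ω
Step 3 — Series combination: Z_total = R + L = 181 + j1.926 Ω = 181∠0.6° Ω.
Step 4 — Power factor: PF = cos(φ) = Re(Z)/|Z| = 181/181.01 = 0.9999.
Step 5 — Type: Im(Z) = 1.926 ⇒ lagging (phase φ = 0.6°).

PF = 0.9999 (lagging, φ = 0.6°)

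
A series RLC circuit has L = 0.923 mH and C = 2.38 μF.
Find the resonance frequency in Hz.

Step 1 — Resonance condition Im(Z)=0 gives ω₀ = 1/√(LC).
Step 2 — ω₀ = 1/√(0.000923·2.38e-06) = 2.134e+04 rad/s.
Step 3 — f₀ = ω₀/(2π) = 3396 Hz.

f₀ = 3396 Hz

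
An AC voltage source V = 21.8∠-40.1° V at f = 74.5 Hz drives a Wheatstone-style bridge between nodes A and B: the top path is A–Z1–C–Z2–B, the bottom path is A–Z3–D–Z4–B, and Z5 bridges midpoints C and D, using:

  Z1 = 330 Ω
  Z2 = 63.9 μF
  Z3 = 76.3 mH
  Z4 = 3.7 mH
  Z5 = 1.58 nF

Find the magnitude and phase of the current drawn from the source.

Step 1 — Angular frequency: ω = 2π·f = 2π·74.5 = 468.1 rad/s.
Step 2 — Component impedances:
  Z1: Z = R = 330 Ω
  Z2: Z = 1/(jωC) = -j/(ω·C) = 0 - j33.43 Ω
  Z3: Z = jωL = j·468.1·0.0763 = 0 + j35.72 Ω
  Z4: Z = jωL = j·468.1·0.0037 = 0 + j1.732 Ω
  Z5: Z = 1/(jωC) = -j/(ω·C) = 0 - j1.352e+06 Ω
Step 3 — Bridge requires nodal analysis (the Z5 bridge couples midpoints C and D, so the two paths cannot be reduced to a simple series/parallel combination). Setting node B to ground and injecting 1 A at node A, the 3-node admittance system at A, C, D solves to V_A = Z_AB = 4.249 + j37.4 Ω = 37.64∠83.5° Ω.
Step 4 — Source phasor: V = 21.8∠-40.1° V = 16.68 - j14.04 V.
Step 5 — Ohm's law: I = V / Z_total = (16.68 - j14.04) / (4.249 + j37.4) = -0.3207 - j0.4823 A.
Step 6 — Convert to polar: |I| = 0.5792 A, ∠I = -123.6°.

I = 0.5792∠-123.6° A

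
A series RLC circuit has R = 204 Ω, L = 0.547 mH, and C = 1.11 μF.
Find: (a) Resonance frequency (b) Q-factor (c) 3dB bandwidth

Step 1 — Resonance: ω₀ = 1/√(LC) = 1/√(0.000547·1.11e-06) = 4.058e+04 rad/s.
Step 2 — f₀ = ω₀/(2π) = 6459 Hz.
Step 3 — Series Q: Q = ω₀L/R = 4.058e+04·0.000547/204 = 0.1088.
Step 4 — Bandwidth: Δω = ω₀/Q = 3.729e+05 rad/s; BW = Δω/(2π) = 5.936e+04 Hz.

(a) f₀ = 6459 Hz  (b) Q = 0.1088  (c) BW = 5.936e+04 Hz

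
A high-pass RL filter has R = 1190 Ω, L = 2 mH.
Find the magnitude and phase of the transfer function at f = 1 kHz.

Step 1 — Angular frequency: ω = 2π·1000 = 6283 rad/s.
Step 2 — Transfer function: H(jω) = jωL/(R + jωL).
Step 3 — Numerator jωL = j·12.57; denominator R + jωL = 1190 + j12.57.
Step 4 — H = 0.0001115 + j0.01056.
Step 5 — Magnitude: |H| = 0.01056 (-39.5 dB); phase: φ = 89.4°.

|H| = 0.01056 (-39.5 dB), φ = 89.4°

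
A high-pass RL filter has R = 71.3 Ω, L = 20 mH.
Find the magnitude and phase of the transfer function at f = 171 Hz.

Step 1 — Angular frequency: ω = 2π·171 = 1074 rad/s.
Step 2 — Transfer function: H(jω) = jωL/(R + jωL).
Step 3 — Numerator jωL = j·21.49; denominator R + jωL = 71.3 + j21.49.
Step 4 — H = 0.08327 + j0.2763.
Step 5 — Magnitude: |H| = 0.2886 (-10.8 dB); phase: φ = 73.2°.

|H| = 0.2886 (-10.8 dB), φ = 73.2°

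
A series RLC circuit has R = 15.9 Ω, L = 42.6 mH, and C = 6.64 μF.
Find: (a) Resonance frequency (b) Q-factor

Step 1 — Resonance condition Im(Z)=0 gives ω₀ = 1/√(LC).
Step 2 — ω₀ = 1/√(0.0426·6.64e-06) = 1880 rad/s.
Step 3 — f₀ = ω₀/(2π) = 299.2 Hz.
Step 4 — Series Q: Q = ω₀L/R = 1880·0.0426/15.9 = 5.038.

(a) f₀ = 299.2 Hz  (b) Q = 5.038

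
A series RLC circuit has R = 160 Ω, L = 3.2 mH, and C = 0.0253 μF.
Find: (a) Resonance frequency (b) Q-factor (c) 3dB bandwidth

Step 1 — Resonance: ω₀ = 1/√(LC) = 1/√(0.0032·2.53e-08) = 1.111e+05 rad/s.
Step 2 — f₀ = ω₀/(2π) = 1.769e+04 Hz.
Step 3 — Series Q: Q = ω₀L/R = 1.111e+05·0.0032/160 = 2.223.
Step 4 — Bandwidth: Δω = ω₀/Q = 5e+04 rad/s; BW = Δω/(2π) = 7958 Hz.

(a) f₀ = 1.769e+04 Hz  (b) Q = 2.223  (c) BW = 7958 Hz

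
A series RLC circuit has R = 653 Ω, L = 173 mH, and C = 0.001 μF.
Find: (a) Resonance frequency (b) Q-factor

Step 1 — Resonance condition Im(Z)=0 gives ω₀ = 1/√(LC).
Step 2 — ω₀ = 1/√(0.173·1e-09) = 7.603e+04 rad/s.
Step 3 — f₀ = ω₀/(2π) = 1.21e+04 Hz.
Step 4 — Series Q: Q = ω₀L/R = 7.603e+04·0.173/653 = 20.14.

(a) f₀ = 1.21e+04 Hz  (b) Q = 20.14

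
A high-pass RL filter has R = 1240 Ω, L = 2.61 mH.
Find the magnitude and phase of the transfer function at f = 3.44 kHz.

Step 1 — Angular frequency: ω = 2π·3440 = 2.161e+04 rad/s.
Step 2 — Transfer function: H(jω) = jωL/(R + jωL).
Step 3 — Numerator jωL = j·56.41; denominator R + jωL = 1240 + j56.41.
Step 4 — H = 0.002065 + j0.0454.
Step 5 — Magnitude: |H| = 0.04545 (-26.8 dB); phase: φ = 87.4°.

|H| = 0.04545 (-26.8 dB), φ = 87.4°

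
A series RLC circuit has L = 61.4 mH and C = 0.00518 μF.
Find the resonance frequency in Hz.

Step 1 — Resonance condition Im(Z)=0 gives ω₀ = 1/√(LC).
Step 2 — ω₀ = 1/√(0.0614·5.18e-09) = 5.607e+04 rad/s.
Step 3 — f₀ = ω₀/(2π) = 8924 Hz.

f₀ = 8924 Hz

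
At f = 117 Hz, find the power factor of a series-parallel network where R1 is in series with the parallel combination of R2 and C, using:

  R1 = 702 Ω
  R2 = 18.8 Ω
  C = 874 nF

Step 1 — Angular frequency: ω = 2π·f = 2π·117 = 735.1 rad/s.
Step 2 — Component impedances:
  R1: Z = R = 702 Ω
  R2: Z = R = 18.8 Ω
  C: Z = 1/(jωC) = -j/(ω·C) = 0 - j1556 Ω
Step 3 — Parallel branch: R2 || C = 1/(1/R2 + 1/C) = 18.8 - j0.2271 Ω.
Step 4 — Series with R1: Z_total = R1 + (R2 || C) = 720.8 - j0.2271 Ω = 720.8∠-0.0° Ω.
Step 5 — Power factor: PF = cos(φ) = Re(Z)/|Z| = 720.8/720.8 = 1.
Step 6 — Type: Im(Z) = -0.2271 ⇒ leading (phase φ = -0.0°).

PF = 1 (leading, φ = -0.0°)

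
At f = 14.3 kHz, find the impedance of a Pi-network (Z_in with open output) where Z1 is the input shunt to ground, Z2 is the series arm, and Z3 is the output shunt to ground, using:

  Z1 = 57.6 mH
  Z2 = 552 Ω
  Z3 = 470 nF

Step 1 — Angular frequency: ω = 2π·f = 2π·1.43e+04 = 8.985e+04 rad/s.
Step 2 — Component impedances:
  Z1: Z = jωL = j·8.985e+04·0.0576 = 0 + j5175 Ω
  Z2: Z = R = 552 Ω
  Z3: Z = 1/(jωC) = -j/(ω·C) = 0 - j23.68 Ω
Step 3 — With open output, the series arm Z2 and the output shunt Z3 appear in series to ground: Z2 + Z3 = 552 - j23.68 Ω.
Step 4 — Parallel with input shunt Z1: Z_in = Z1 || (Z2 + Z3) = 550.8 + j35.23 Ω = 551.9∠3.7° Ω.

Z = 550.8 + j35.23 Ω = 551.9∠3.7° Ω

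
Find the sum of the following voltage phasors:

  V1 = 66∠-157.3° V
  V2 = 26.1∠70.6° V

Step 1 — Convert each phasor to rectangular form:
  V1 = 66·(cos(-157.3°) + j·sin(-157.3°)) = -60.89 - j25.47 V
  V2 = 26.1·(cos(70.6°) + j·sin(70.6°)) = 8.669 + j24.62 V
Step 2 — Sum components: V_total = -52.22 - j0.8517 V.
Step 3 — Convert to polar: |V_total| = 52.23 V, ∠V_total = -179.1°.

V_total = 52.23∠-179.1° V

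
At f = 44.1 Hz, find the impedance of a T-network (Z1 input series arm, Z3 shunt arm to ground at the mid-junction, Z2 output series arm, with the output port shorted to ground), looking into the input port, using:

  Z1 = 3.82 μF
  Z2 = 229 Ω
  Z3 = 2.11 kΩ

Step 1 — Angular frequency: ω = 2π·f = 2π·44.1 = 277.1 rad/s.
Step 2 — Component impedances:
  Z1: Z = 1/(jωC) = -j/(ω·C) = 0 - j944.8 Ω
  Z2: Z = R = 229 Ω
  Z3: Z = R = 2110 Ω
Step 3 — With the output port shorted to ground, the output series arm Z2 runs from the junction to ground; the shunt arm Z3 also runs from the junction to ground. They appear in parallel: Z3 || Z2 = 206.6 Ω.
Step 4 — Series with input arm Z1: Z_in = Z1 + (Z3 || Z2) = 206.6 - j944.8 Ω = 967.1∠-77.7° Ω.

Z = 206.6 - j944.8 Ω = 967.1∠-77.7° Ω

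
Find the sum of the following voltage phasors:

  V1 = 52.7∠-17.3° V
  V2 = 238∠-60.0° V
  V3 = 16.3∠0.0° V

Step 1 — Convert each phasor to rectangular form:
  V1 = 52.7·(cos(-17.3°) + j·sin(-17.3°)) = 50.32 - j15.67 V
  V2 = 238·(cos(-60.0°) + j·sin(-60.0°)) = 119 - j206.1 V
  V3 = 16.3·(cos(0.0°) + j·sin(0.0°)) = 16.3 V
Step 2 — Sum components: V_total = 185.6 - j221.8 V.
Step 3 — Convert to polar: |V_total| = 289.2 V, ∠V_total = -50.1°.

V_total = 289.2∠-50.1° V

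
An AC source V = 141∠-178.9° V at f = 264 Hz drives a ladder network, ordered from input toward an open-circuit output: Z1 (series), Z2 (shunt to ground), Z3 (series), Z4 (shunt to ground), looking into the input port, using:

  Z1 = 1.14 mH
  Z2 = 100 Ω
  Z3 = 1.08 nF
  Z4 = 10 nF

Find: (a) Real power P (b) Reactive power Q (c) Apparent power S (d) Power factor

Step 1 — Angular frequency: ω = 2π·f = 2π·264 = 1659 rad/s.
Step 2 — Component impedances:
  Z1: Z = jωL = j·1659·0.00114 = 0 + j1.891 Ω
  Z2: Z = R = 100 Ω
  Z3: Z = 1/(jωC) = -j/(ω·C) = 0 - j5.582e+05 Ω
  Z4: Z = 1/(jωC) = -j/(ω·C) = 0 - j6.029e+04 Ω
Step 3 — Ladder network (open output): work backward from the far end, alternating series and parallel combinations. Z_in = 100 + j1.875 Ω = 100∠1.1° Ω.
Step 4 — Source phasor: V = 141∠-178.9° V = -141 - j2.707 V.
Step 5 — Current: I = V / Z = -1.41 - j0.0006381 A = 1.41∠-180.0° A.
Step 6 — Complex power: S = V·I* = 198.7 + j3.726 VA.
Step 7 — Real power: P = Re(S) = 198.7 W.
Step 8 — Reactive power: Q = Im(S) = 3.726 VAR.
Step 9 — Apparent power: |S| = 198.8 VA.
Step 10 — Power factor: PF = P/|S| = 0.9998 (lagging).

(a) P = 198.7 W  (b) Q = 3.726 VAR  (c) S = 198.8 VA  (d) PF = 0.9998 (lagging)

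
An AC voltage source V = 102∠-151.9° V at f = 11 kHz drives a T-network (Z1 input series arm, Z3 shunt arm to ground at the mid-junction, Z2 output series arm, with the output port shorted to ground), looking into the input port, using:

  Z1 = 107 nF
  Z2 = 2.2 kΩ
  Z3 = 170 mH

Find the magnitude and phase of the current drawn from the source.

Step 1 — Angular frequency: ω = 2π·f = 2π·1.1e+04 = 6.912e+04 rad/s.
Step 2 — Component impedances:
  Z1: Z = 1/(jωC) = -j/(ω·C) = 0 - j135.2 Ω
  Z2: Z = R = 2200 Ω
  Z3: Z = jωL = j·6.912e+04·0.17 = 0 + j1.175e+04 Ω
Step 3 — With the output port shorted to ground, the output series arm Z2 runs from the junction to ground; the shunt arm Z3 also runs from the junction to ground. They appear in parallel: Z3 || Z2 = 2125 + j398 Ω.
Step 4 — Series with input arm Z1: Z_in = Z1 + (Z3 || Z2) = 2125 + j262.8 Ω = 2142∠7.0° Ω.
Step 5 — Source phasor: V = 102∠-151.9° V = -89.98 - j48.04 V.
Step 6 — Ohm's law: I = V / Z_total = (-89.98 - j48.04) / (2125 + j262.8) = -0.04445 - j0.01711 A.
Step 7 — Convert to polar: |I| = 0.04763 A, ∠I = -158.9°.

I = 0.04763∠-158.9° A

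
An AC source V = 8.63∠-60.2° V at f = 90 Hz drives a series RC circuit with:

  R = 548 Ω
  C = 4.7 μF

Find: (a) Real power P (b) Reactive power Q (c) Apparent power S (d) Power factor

Step 1 — Angular frequency: ω = 2π·f = 2π·90 = 565.5 rad/s.
Step 2 — Component impedances:
  R: Z = R = 548 Ω
  C: Z = 1/(jωC) = -j/(ω·C) = 0 - j376.3 Ω
Step 3 — Series combination: Z_total = R + C = 548 - j376.3 Ω = 664.7∠-34.5° Ω.
Step 4 — Source phasor: V = 8.63∠-60.2° V = 4.289 - j7.489 V.
Step 5 — Current: I = V / Z = 0.0117 - j0.005636 A = 0.01298∠-25.7° A.
Step 6 — Complex power: S = V·I* = 0.09237 - j0.06342 VA.
Step 7 — Real power: P = Re(S) = 0.09237 W.
Step 8 — Reactive power: Q = Im(S) = -0.06342 VAR.
Step 9 — Apparent power: |S| = 0.112 VA.
Step 10 — Power factor: PF = P/|S| = 0.8244 (leading).

(a) P = 0.09237 W  (b) Q = -0.06342 VAR  (c) S = 0.112 VA  (d) PF = 0.8244 (leading)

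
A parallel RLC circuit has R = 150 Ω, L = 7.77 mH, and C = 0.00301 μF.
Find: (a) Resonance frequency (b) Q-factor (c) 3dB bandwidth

Step 1 — Resonance: ω₀ = 1/√(LC) = 1/√(0.00777·3.01e-09) = 2.068e+05 rad/s.
Step 2 — f₀ = ω₀/(2π) = 3.291e+04 Hz.
Step 3 — Parallel Q: Q = R/(ω₀L) = 150/(2.068e+05·0.00777) = 0.09336.
Step 4 — Bandwidth: Δω = ω₀/Q = 2.215e+06 rad/s; BW = Δω/(2π) = 3.525e+05 Hz.

(a) f₀ = 3.291e+04 Hz  (b) Q = 0.09336  (c) BW = 3.525e+05 Hz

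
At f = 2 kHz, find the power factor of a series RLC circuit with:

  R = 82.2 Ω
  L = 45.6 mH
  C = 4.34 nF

Step 1 — Angular frequency: ω = 2π·f = 2π·2000 = 1.257e+04 rad/s.
Step 2 — Component impedances:
  R: Z = R = 82.2 Ω
  L: Z = jωL = j·1.257e+04·0.0456 = 0 + j573 Ω
  C: Z = 1/(jωC) = -j/(ω·C) = 0 - j1.834e+04 Ω
Step 3 — Series combination: Z_total = R + L + C = 82.2 - j1.776e+04 Ω = 1.776e+04∠-89.7° Ω.
Step 4 — Power factor: PF = cos(φ) = Re(Z)/|Z| = 82.2/1.776e+04 = 0.004628.
Step 5 — Type: Im(Z) = -1.776e+04 ⇒ leading (phase φ = -89.7°).

PF = 0.004628 (leading, φ = -89.7°)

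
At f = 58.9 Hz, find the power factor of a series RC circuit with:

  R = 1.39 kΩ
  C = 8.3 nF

Step 1 — Angular frequency: ω = 2π·f = 2π·58.9 = 370.1 rad/s.
Step 2 — Component impedances:
  R: Z = R = 1390 Ω
  C: Z = 1/(jωC) = -j/(ω·C) = 0 - j3.256e+05 Ω
Step 3 — Series combination: Z_total = R + C = 1390 - j3.256e+05 Ω = 3.256e+05∠-89.8° Ω.
Step 4 — Power factor: PF = cos(φ) = Re(Z)/|Z| = 1390/3.2556e+05 = 0.00427.
Step 5 — Type: Im(Z) = -3.256e+05 ⇒ leading (phase φ = -89.8°).

PF = 0.00427 (leading, φ = -89.8°)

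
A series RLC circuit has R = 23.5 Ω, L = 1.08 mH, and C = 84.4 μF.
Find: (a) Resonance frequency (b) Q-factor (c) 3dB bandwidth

Step 1 — Resonance: ω₀ = 1/√(LC) = 1/√(0.00108·8.44e-05) = 3312 rad/s.
Step 2 — f₀ = ω₀/(2π) = 527.2 Hz.
Step 3 — Series Q: Q = ω₀L/R = 3312·0.00108/23.5 = 0.1522.
Step 4 — Bandwidth: Δω = ω₀/Q = 2.176e+04 rad/s; BW = Δω/(2π) = 3463 Hz.

(a) f₀ = 527.2 Hz  (b) Q = 0.1522  (c) BW = 3463 Hz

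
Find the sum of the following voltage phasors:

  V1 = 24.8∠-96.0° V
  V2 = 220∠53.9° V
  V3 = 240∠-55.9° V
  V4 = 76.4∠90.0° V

Step 1 — Convert each phasor to rectangular form:
  V1 = 24.8·(cos(-96.0°) + j·sin(-96.0°)) = -2.592 - j24.66 V
  V2 = 220·(cos(53.9°) + j·sin(53.9°)) = 129.6 + j177.8 V
  V3 = 240·(cos(-55.9°) + j·sin(-55.9°)) = 134.6 - j198.7 V
  V4 = 76.4·(cos(90.0°) + j·sin(90.0°)) = 0 + j76.4 V
Step 2 — Sum components: V_total = 261.6 + j30.76 V.
Step 3 — Convert to polar: |V_total| = 263.4 V, ∠V_total = 6.7°.

V_total = 263.4∠6.7° V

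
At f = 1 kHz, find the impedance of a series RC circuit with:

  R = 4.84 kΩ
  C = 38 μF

Step 1 — Angular frequency: ω = 2π·f = 2π·1000 = 6283 rad/s.
Step 2 — Component impedances:
  R: Z = R = 4840 Ω
  C: Z = 1/(jωC) = -j/(ω·C) = 0 - j4.188 Ω
Step 3 — Series combination: Z_total = R + C = 4840 - j4.188 Ω = 4840∠-0.0° Ω.

Z = 4840 - j4.188 Ω = 4840∠-0.0° Ω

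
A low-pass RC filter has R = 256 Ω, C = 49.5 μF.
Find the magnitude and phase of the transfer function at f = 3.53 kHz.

Step 1 — Angular frequency: ω = 2π·3530 = 2.218e+04 rad/s.
Step 2 — Transfer function: H(jω) = 1/(1 + jωRC).
Step 3 — Denominator: 1 + jωRC = 1 + j·2.218e+04·256·4.95e-05 = 1 + j281.1.
Step 4 — H = 1.266e-05 - j0.003558.
Step 5 — Magnitude: |H| = 0.003558 (-49.0 dB); phase: φ = -89.8°.

|H| = 0.003558 (-49.0 dB), φ = -89.8°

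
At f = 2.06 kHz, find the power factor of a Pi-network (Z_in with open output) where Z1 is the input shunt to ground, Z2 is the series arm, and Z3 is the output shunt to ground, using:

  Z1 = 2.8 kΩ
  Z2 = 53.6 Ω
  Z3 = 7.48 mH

Step 1 — Angular frequency: ω = 2π·f = 2π·2060 = 1.294e+04 rad/s.
Step 2 — Component impedances:
  Z1: Z = R = 2800 Ω
  Z2: Z = R = 53.6 Ω
  Z3: Z = jωL = j·1.294e+04·0.00748 = 0 + j96.82 Ω
Step 3 — With open output, the series arm Z2 and the output shunt Z3 appear in series to ground: Z2 + Z3 = 53.6 + j96.82 Ω.
Step 4 — Parallel with input shunt Z1: Z_in = Z1 || (Z2 + Z3) = 55.75 + j93.11 Ω = 108.5∠59.1° Ω.
Step 5 — Power factor: PF = cos(φ) = Re(Z)/|Z| = 55.752/108.52 = 0.5137.
Step 6 — Type: Im(Z) = 93.11 ⇒ lagging (phase φ = 59.1°).

PF = 0.5137 (lagging, φ = 59.1°)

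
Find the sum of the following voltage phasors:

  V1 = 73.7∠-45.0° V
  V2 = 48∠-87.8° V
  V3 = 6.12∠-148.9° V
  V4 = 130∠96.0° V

Step 1 — Convert each phasor to rectangular form:
  V1 = 73.7·(cos(-45.0°) + j·sin(-45.0°)) = 52.11 - j52.11 V
  V2 = 48·(cos(-87.8°) + j·sin(-87.8°)) = 1.843 - j47.96 V
  V3 = 6.12·(cos(-148.9°) + j·sin(-148.9°)) = -5.24 - j3.161 V
  V4 = 130·(cos(96.0°) + j·sin(96.0°)) = -13.59 + j129.3 V
Step 2 — Sum components: V_total = 35.13 + j26.05 V.
Step 3 — Convert to polar: |V_total| = 43.73 V, ∠V_total = 36.6°.

V_total = 43.73∠36.6° V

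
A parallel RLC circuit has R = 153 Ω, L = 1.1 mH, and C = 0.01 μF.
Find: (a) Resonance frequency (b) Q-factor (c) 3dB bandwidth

Step 1 — Resonance: ω₀ = 1/√(LC) = 1/√(0.0011·1e-08) = 3.015e+05 rad/s.
Step 2 — f₀ = ω₀/(2π) = 4.799e+04 Hz.
Step 3 — Parallel Q: Q = R/(ω₀L) = 153/(3.015e+05·0.0011) = 0.4613.
Step 4 — Bandwidth: Δω = ω₀/Q = 6.536e+05 rad/s; BW = Δω/(2π) = 1.04e+05 Hz.

(a) f₀ = 4.799e+04 Hz  (b) Q = 0.4613  (c) BW = 1.04e+05 Hz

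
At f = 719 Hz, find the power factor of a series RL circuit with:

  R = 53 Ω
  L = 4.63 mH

Step 1 — Angular frequency: ω = 2π·f = 2π·719 = 4518 rad/s.
Step 2 — Component impedances:
  R: Z = R = 53 Ω
  L: Z = jωL = j·4518·0.00463 = 0 + j20.92 Ω
Step 3 — Series combination: Z_total = R + L = 53 + j20.92 Ω = 56.98∠21.5° Ω.
Step 4 — Power factor: PF = cos(φ) = Re(Z)/|Z| = 53/56.98 = 0.9302.
Step 5 — Type: Im(Z) = 20.92 ⇒ lagging (phase φ = 21.5°).

PF = 0.9302 (lagging, φ = 21.5°)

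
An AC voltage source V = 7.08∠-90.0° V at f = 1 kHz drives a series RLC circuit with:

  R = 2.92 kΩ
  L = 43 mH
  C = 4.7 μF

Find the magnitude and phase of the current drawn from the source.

Step 1 — Angular frequency: ω = 2π·f = 2π·1000 = 6283 rad/s.
Step 2 — Component impedances:
  R: Z = R = 2920 Ω
  L: Z = jωL = j·6283·0.043 = 0 + j270.2 Ω
  C: Z = 1/(jωC) = -j/(ω·C) = 0 - j33.86 Ω
Step 3 — Series combination: Z_total = R + L + C = 2920 + j236.3 Ω = 2930∠4.6° Ω.
Step 4 — Source phasor: V = 7.08∠-90.0° V = 0 - j7.08 V.
Step 5 — Ohm's law: I = V / Z_total = (0 - j7.08) / (2920 + j236.3) = -0.0001949 - j0.002409 A.
Step 6 — Convert to polar: |I| = 0.002417 A, ∠I = -94.6°.

I = 0.002417∠-94.6° A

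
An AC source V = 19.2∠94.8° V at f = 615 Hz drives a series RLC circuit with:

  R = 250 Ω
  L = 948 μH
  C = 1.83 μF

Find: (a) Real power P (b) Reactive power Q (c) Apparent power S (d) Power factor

Step 1 — Angular frequency: ω = 2π·f = 2π·615 = 3864 rad/s.
Step 2 — Component impedances:
  R: Z = R = 250 Ω
  L: Z = jωL = j·3864·0.000948 = 0 + j3.663 Ω
  C: Z = 1/(jωC) = -j/(ω·C) = 0 - j141.4 Ω
Step 3 — Series combination: Z_total = R + L + C = 250 - j137.8 Ω = 285.4∠-28.9° Ω.
Step 4 — Source phasor: V = 19.2∠94.8° V = -1.607 + j19.13 V.
Step 5 — Current: I = V / Z = -0.03728 + j0.05599 A = 0.06726∠123.7° A.
Step 6 — Complex power: S = V·I* = 1.131 - j0.6233 VA.
Step 7 — Real power: P = Re(S) = 1.131 W.
Step 8 — Reactive power: Q = Im(S) = -0.6233 VAR.
Step 9 — Apparent power: |S| = 1.291 VA.
Step 10 — Power factor: PF = P/|S| = 0.8758 (leading).

(a) P = 1.131 W  (b) Q = -0.6233 VAR  (c) S = 1.291 VA  (d) PF = 0.8758 (leading)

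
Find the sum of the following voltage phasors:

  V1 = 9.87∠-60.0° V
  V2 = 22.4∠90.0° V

Step 1 — Convert each phasor to rectangular form:
  V1 = 9.87·(cos(-60.0°) + j·sin(-60.0°)) = 4.935 - j8.548 V
  V2 = 22.4·(cos(90.0°) + j·sin(90.0°)) = 0 + j22.4 V
Step 2 — Sum components: V_total = 4.935 + j13.85 V.
Step 3 — Convert to polar: |V_total| = 14.71 V, ∠V_total = 70.4°.

V_total = 14.71∠70.4° V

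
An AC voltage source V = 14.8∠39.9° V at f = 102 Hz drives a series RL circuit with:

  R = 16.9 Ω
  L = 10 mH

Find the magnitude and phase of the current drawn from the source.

Step 1 — Angular frequency: ω = 2π·f = 2π·102 = 640.9 rad/s.
Step 2 — Component impedances:
  R: Z = R = 16.9 Ω
  L: Z = jωL = j·640.9·0.01 = 0 + j6.409 Ω
Step 3 — Series combination: Z_total = R + L = 16.9 + j6.409 Ω = 18.07∠20.8° Ω.
Step 4 — Source phasor: V = 14.8∠39.9° V = 11.35 + j9.493 V.
Step 5 — Ohm's law: I = V / Z_total = (11.35 + j9.493) / (16.9 + j6.409) = 0.7736 + j0.2684 A.
Step 6 — Convert to polar: |I| = 0.8188 A, ∠I = 19.1°.

I = 0.8188∠19.1° A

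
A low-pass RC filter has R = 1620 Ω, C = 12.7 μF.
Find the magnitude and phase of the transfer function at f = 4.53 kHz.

Step 1 — Angular frequency: ω = 2π·4530 = 2.846e+04 rad/s.
Step 2 — Transfer function: H(jω) = 1/(1 + jωRC).
Step 3 — Denominator: 1 + jωRC = 1 + j·2.846e+04·1620·1.27e-05 = 1 + j585.6.
Step 4 — H = 2.916e-06 - j0.001708.
Step 5 — Magnitude: |H| = 0.001708 (-55.4 dB); phase: φ = -89.9°.

|H| = 0.001708 (-55.4 dB), φ = -89.9°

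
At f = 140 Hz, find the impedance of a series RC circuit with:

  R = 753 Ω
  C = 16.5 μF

Step 1 — Angular frequency: ω = 2π·f = 2π·140 = 879.6 rad/s.
Step 2 — Component impedances:
  R: Z = R = 753 Ω
  C: Z = 1/(jωC) = -j/(ω·C) = 0 - j68.9 Ω
Step 3 — Series combination: Z_total = R + C = 753 - j68.9 Ω = 756.1∠-5.2° Ω.

Z = 753 - j68.9 Ω = 756.1∠-5.2° Ω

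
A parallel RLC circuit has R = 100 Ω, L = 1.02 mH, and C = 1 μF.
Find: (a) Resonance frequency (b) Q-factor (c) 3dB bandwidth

Step 1 — Resonance: ω₀ = 1/√(LC) = 1/√(0.00102·1e-06) = 3.131e+04 rad/s.
Step 2 — f₀ = ω₀/(2π) = 4983 Hz.
Step 3 — Parallel Q: Q = R/(ω₀L) = 100/(3.131e+04·0.00102) = 3.131.
Step 4 — Bandwidth: Δω = ω₀/Q = 1e+04 rad/s; BW = Δω/(2π) = 1592 Hz.

(a) f₀ = 4983 Hz  (b) Q = 3.131  (c) BW = 1592 Hz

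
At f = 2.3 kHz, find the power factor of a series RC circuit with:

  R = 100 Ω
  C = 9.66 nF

Step 1 — Angular frequency: ω = 2π·f = 2π·2300 = 1.445e+04 rad/s.
Step 2 — Component impedances:
  R: Z = R = 100 Ω
  C: Z = 1/(jωC) = -j/(ω·C) = 0 - j7163 Ω
Step 3 — Series combination: Z_total = R + C = 100 - j7163 Ω = 7164∠-89.2° Ω.
Step 4 — Power factor: PF = cos(φ) = Re(Z)/|Z| = 100/7164 = 0.01396.
Step 5 — Type: Im(Z) = -7163 ⇒ leading (phase φ = -89.2°).

PF = 0.01396 (leading, φ = -89.2°)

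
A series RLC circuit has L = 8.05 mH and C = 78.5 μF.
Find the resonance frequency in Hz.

Step 1 — Resonance condition Im(Z)=0 gives ω₀ = 1/√(LC).
Step 2 — ω₀ = 1/√(0.00805·7.85e-05) = 1258 rad/s.
Step 3 — f₀ = ω₀/(2π) = 200.2 Hz.

f₀ = 200.2 Hz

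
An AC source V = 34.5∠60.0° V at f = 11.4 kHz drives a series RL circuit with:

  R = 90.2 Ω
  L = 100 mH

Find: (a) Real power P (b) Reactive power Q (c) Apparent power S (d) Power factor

Step 1 — Angular frequency: ω = 2π·f = 2π·1.14e+04 = 7.163e+04 rad/s.
Step 2 — Component impedances:
  R: Z = R = 90.2 Ω
  L: Z = jωL = j·7.163e+04·0.1 = 0 + j7163 Ω
Step 3 — Series combination: Z_total = R + L = 90.2 + j7163 Ω = 7163∠89.3° Ω.
Step 4 — Source phasor: V = 34.5∠60.0° V = 17.25 + j29.88 V.
Step 5 — Current: I = V / Z = 0.004201 - j0.002355 A = 0.004816∠-29.3° A.
Step 6 — Complex power: S = V·I* = 0.002092 + j0.1661 VA.
Step 7 — Real power: P = Re(S) = 0.002092 W.
Step 8 — Reactive power: Q = Im(S) = 0.1661 VAR.
Step 9 — Apparent power: |S| = 0.1662 VA.
Step 10 — Power factor: PF = P/|S| = 0.01259 (lagging).

(a) P = 0.002092 W  (b) Q = 0.1661 VAR  (c) S = 0.1662 VA  (d) PF = 0.01259 (lagging)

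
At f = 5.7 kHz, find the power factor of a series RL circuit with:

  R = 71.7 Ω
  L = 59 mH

Step 1 — Angular frequency: ω = 2π·f = 2π·5700 = 3.581e+04 rad/s.
Step 2 — Component impedances:
  R: Z = R = 71.7 Ω
  L: Z = jωL = j·3.581e+04·0.059 = 0 + j2113 Ω
Step 3 — Series combination: Z_total = R + L = 71.7 + j2113 Ω = 2114∠88.1° Ω.
Step 4 — Power factor: PF = cos(φ) = Re(Z)/|Z| = 71.7/2114.3 = 0.03391.
Step 5 — Type: Im(Z) = 2113 ⇒ lagging (phase φ = 88.1°).

PF = 0.03391 (lagging, φ = 88.1°)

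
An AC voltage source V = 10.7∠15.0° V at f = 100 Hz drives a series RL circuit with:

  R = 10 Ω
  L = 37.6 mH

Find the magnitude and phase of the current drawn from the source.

Step 1 — Angular frequency: ω = 2π·f = 2π·100 = 628.3 rad/s.
Step 2 — Component impedances:
  R: Z = R = 10 Ω
  L: Z = jωL = j·628.3·0.0376 = 0 + j23.62 Ω
Step 3 — Series combination: Z_total = R + L = 10 + j23.62 Ω = 25.65∠67.1° Ω.
Step 4 — Source phasor: V = 10.7∠15.0° V = 10.34 + j2.769 V.
Step 5 — Ohm's law: I = V / Z_total = (10.34 + j2.769) / (10 + j23.62) = 0.2565 - j0.3289 A.
Step 6 — Convert to polar: |I| = 0.4171 A, ∠I = -52.1°.

I = 0.4171∠-52.1° A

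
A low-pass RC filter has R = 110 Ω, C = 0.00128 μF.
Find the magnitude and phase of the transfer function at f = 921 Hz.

Step 1 — Angular frequency: ω = 2π·921 = 5787 rad/s.
Step 2 — Transfer function: H(jω) = 1/(1 + jωRC).
Step 3 — Denominator: 1 + jωRC = 1 + j·5787·110·1.28e-09 = 1 + j0.0008148.
Step 4 — H = 1 - j0.0008148.
Step 5 — Magnitude: |H| = 1 (-0.0 dB); phase: φ = -0.0°.

|H| = 1 (-0.0 dB), φ = -0.0°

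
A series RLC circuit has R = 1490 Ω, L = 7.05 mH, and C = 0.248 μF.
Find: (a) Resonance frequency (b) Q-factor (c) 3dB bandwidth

Step 1 — Resonance condition Im(Z)=0 gives ω₀ = 1/√(LC).
Step 2 — ω₀ = 1/√(0.00705·2.48e-07) = 2.392e+04 rad/s.
Step 3 — f₀ = ω₀/(2π) = 3806 Hz.
Step 4 — Series Q: Q = ω₀L/R = 2.392e+04·0.00705/1490 = 0.1132.
Step 5 — 3dB bandwidth: Δω = ω₀/Q = 2.113e+05 rad/s; BW = Δω/(2π) = 3.364e+04 Hz.

(a) f₀ = 3806 Hz  (b) Q = 0.1132  (c) BW = 3.364e+04 Hz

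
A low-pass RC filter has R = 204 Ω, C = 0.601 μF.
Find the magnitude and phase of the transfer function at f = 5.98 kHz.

Step 1 — Angular frequency: ω = 2π·5980 = 3.757e+04 rad/s.
Step 2 — Transfer function: H(jω) = 1/(1 + jωRC).
Step 3 — Denominator: 1 + jωRC = 1 + j·3.757e+04·204·6.01e-07 = 1 + j4.607.
Step 4 — H = 0.045 - j0.2073.
Step 5 — Magnitude: |H| = 0.2121 (-13.5 dB); phase: φ = -77.8°.

|H| = 0.2121 (-13.5 dB), φ = -77.8°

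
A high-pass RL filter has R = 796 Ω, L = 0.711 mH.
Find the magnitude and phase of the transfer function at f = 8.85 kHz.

Step 1 — Angular frequency: ω = 2π·8850 = 5.561e+04 rad/s.
Step 2 — Transfer function: H(jω) = jωL/(R + jωL).
Step 3 — Numerator jωL = j·39.54; denominator R + jωL = 796 + j39.54.
Step 4 — H = 0.002461 + j0.04955.
Step 5 — Magnitude: |H| = 0.04961 (-26.1 dB); phase: φ = 87.2°.

|H| = 0.04961 (-26.1 dB), φ = 87.2°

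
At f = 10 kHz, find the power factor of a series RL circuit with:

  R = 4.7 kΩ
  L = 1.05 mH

Step 1 — Angular frequency: ω = 2π·f = 2π·1e+04 = 6.283e+04 rad/s.
Step 2 — Component impedances:
  R: Z = R = 4700 Ω
  L: Z = jωL = j·6.283e+04·0.00105 = 0 + j65.97 Ω
Step 3 — Series combination: Z_total = R + L = 4700 + j65.97 Ω = 4700∠0.8° Ω.
Step 4 — Power factor: PF = cos(φ) = Re(Z)/|Z| = 4700/4700.5 = 0.9999.
Step 5 — Type: Im(Z) = 65.97 ⇒ lagging (phase φ = 0.8°).

PF = 0.9999 (lagging, φ = 0.8°)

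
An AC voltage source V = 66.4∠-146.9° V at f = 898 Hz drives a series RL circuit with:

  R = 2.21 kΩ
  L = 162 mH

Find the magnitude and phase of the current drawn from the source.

Step 1 — Angular frequency: ω = 2π·f = 2π·898 = 5642 rad/s.
Step 2 — Component impedances:
  R: Z = R = 2210 Ω
  L: Z = jωL = j·5642·0.162 = 0 + j914.1 Ω
Step 3 — Series combination: Z_total = R + L = 2210 + j914.1 Ω = 2392∠22.5° Ω.
Step 4 — Source phasor: V = 66.4∠-146.9° V = -55.62 - j36.26 V.
Step 5 — Ohm's law: I = V / Z_total = (-55.62 - j36.26) / (2210 + j914.1) = -0.02729 - j0.005122 A.
Step 6 — Convert to polar: |I| = 0.02776 A, ∠I = -169.4°.

I = 0.02776∠-169.4° A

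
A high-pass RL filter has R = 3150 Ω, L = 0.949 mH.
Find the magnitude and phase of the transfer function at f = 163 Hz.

Step 1 — Angular frequency: ω = 2π·163 = 1024 rad/s.
Step 2 — Transfer function: H(jω) = jωL/(R + jωL).
Step 3 — Numerator jωL = j·0.9719; denominator R + jωL = 3150 + j0.9719.
Step 4 — H = 9.52e-08 + j0.0003085.
Step 5 — Magnitude: |H| = 0.0003085 (-70.2 dB); phase: φ = 90.0°.

|H| = 0.0003085 (-70.2 dB), φ = 90.0°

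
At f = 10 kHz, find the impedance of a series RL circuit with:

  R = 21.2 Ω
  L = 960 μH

Step 1 — Angular frequency: ω = 2π·f = 2π·1e+04 = 6.283e+04 rad/s.
Step 2 — Component impedances:
  R: Z = R = 21.2 Ω
  L: Z = jωL = j·6.283e+04·0.00096 = 0 + j60.32 Ω
Step 3 — Series combination: Z_total = R + L = 21.2 + j60.32 Ω = 63.94∠70.6° Ω.

Z = 21.2 + j60.32 Ω = 63.94∠70.6° Ω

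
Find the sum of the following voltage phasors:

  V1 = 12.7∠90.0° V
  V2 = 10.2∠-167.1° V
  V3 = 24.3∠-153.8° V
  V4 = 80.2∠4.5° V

Step 1 — Convert each phasor to rectangular form:
  V1 = 12.7·(cos(90.0°) + j·sin(90.0°)) = 0 + j12.7 V
  V2 = 10.2·(cos(-167.1°) + j·sin(-167.1°)) = -9.943 - j2.277 V
  V3 = 24.3·(cos(-153.8°) + j·sin(-153.8°)) = -21.8 - j10.73 V
  V4 = 80.2·(cos(4.5°) + j·sin(4.5°)) = 79.95 + j6.292 V
Step 2 — Sum components: V_total = 48.21 + j5.987 V.
Step 3 — Convert to polar: |V_total| = 48.58 V, ∠V_total = 7.1°.

V_total = 48.58∠7.1° V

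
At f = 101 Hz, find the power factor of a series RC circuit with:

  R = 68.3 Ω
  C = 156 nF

Step 1 — Angular frequency: ω = 2π·f = 2π·101 = 634.6 rad/s.
Step 2 — Component impedances:
  R: Z = R = 68.3 Ω
  C: Z = 1/(jωC) = -j/(ω·C) = 0 - j1.01e+04 Ω
Step 3 — Series combination: Z_total = R + C = 68.3 - j1.01e+04 Ω = 1.01e+04∠-89.6° Ω.
Step 4 — Power factor: PF = cos(φ) = Re(Z)/|Z| = 68.3/10101.5 = 0.006761.
Step 5 — Type: Im(Z) = -1.01e+04 ⇒ leading (phase φ = -89.6°).

PF = 0.006761 (leading, φ = -89.6°)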